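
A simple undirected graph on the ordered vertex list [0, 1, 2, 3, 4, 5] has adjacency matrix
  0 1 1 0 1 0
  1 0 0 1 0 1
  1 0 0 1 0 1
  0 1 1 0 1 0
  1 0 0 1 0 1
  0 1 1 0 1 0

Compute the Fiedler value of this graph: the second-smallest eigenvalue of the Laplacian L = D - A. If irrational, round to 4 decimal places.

3

Reading degrees in the order [0, 1, 2, 3, 4, 5] gives [3, 3, 3, 3, 3, 3]; set D = diag(3, 3, 3, 3, 3, 3) and form L = D - A. The smallest Laplacian eigenvalue is always 0. The next one, lambda_2 = 3, measures how hard the graph is to disconnect: larger values mean better connectivity. There is one zero in the spectrum, matching the 1 component.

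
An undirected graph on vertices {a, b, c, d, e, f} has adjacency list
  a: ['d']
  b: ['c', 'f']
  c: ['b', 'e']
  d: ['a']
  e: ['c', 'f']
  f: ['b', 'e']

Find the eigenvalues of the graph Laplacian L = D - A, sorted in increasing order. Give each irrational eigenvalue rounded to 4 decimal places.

Each diagonal entry of L is the vertex degree and each off-diagonal entry is -1 where an edge is present, 0 otherwise; in the order [a, b, c, d, e, f] the diagonal is [1, 2, 2, 1, 2, 2]. Since every row of L sums to 0, the all-ones vector is in the kernel and 0 is an eigenvalue. The 2 zero eigenvalues correspond to the 2 connected components. The eigenvalues sum to 10, which equals trace(L) = 2|E|.

[0, 0, 2, 2, 2, 4]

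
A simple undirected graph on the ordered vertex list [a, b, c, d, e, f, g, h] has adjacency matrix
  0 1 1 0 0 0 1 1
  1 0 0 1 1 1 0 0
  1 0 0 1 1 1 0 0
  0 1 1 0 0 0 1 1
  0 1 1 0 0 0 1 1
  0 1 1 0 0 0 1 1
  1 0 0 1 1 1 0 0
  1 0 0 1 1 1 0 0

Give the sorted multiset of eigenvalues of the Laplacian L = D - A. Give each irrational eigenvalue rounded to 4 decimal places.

Each diagonal entry of L is the vertex degree and each off-diagonal entry is -1 where an edge is present, 0 otherwise; in the order [a, b, c, d, e, f, g, h] the diagonal is [4, 4, 4, 4, 4, 4, 4, 4]. The multiplicity of 0 as a Laplacian eigenvalue equals the number of connected components. There is one zero in the spectrum, matching the 1 component. The largest eigenvalue, 8, is at most the vertex count 8.

[0, 4, 4, 4, 4, 4, 4, 8]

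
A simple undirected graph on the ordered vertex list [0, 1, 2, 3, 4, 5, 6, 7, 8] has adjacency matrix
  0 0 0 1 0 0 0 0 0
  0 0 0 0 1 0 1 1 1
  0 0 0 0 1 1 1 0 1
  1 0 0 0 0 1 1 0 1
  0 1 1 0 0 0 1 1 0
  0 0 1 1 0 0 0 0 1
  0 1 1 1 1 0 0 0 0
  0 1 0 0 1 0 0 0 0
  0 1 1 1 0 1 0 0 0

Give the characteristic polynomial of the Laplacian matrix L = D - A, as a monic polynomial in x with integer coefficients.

x^9 - 30x^8 + 380x^7 - 2640x^6 + 10920x^5 - 27246x^4 + 39432x^3 - 29600x^2 + 8577x

Each diagonal entry of L is the vertex degree and each off-diagonal entry is -1 where an edge is present, 0 otherwise; in the order [0, 1, 2, 3, 4, 5, 6, 7, 8] the diagonal is [1, 4, 4, 4, 4, 3, 4, 2, 4]. L has integer entries, so p(x) = det(xI - L) has integer coefficients. Expanding the determinant yields x^9 - 30x^8 + 380x^7 - 2640x^6 + 10920x^5 - 27246x^4 + 39432x^3 - 29600x^2 + 8577x. The constant term is 0 because L is singular (the all-ones vector lies in its kernel).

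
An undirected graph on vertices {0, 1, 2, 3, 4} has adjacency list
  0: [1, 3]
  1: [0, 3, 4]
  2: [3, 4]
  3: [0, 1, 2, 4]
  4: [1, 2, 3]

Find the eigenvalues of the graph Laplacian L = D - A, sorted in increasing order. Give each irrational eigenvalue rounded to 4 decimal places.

[0, 1.5858, 3, 4.4142, 5]

Reading degrees in the order [0, 1, 2, 3, 4] gives [2, 3, 2, 4, 3]; set D = diag(2, 3, 2, 4, 3) and form L = D - A. The multiplicity of 0 as a Laplacian eigenvalue equals the number of connected components. The single zero eigenvalue shows the graph is connected. The eigenvalues sum to 14, which equals trace(L) = 2|E|.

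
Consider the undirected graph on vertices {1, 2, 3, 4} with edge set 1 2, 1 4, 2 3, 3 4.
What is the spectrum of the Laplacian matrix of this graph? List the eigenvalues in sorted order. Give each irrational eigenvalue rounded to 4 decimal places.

[0, 2, 2, 4]

Each diagonal entry of L is the vertex degree and each off-diagonal entry is -1 where an edge is present, 0 otherwise; in the order [1, 2, 3, 4] the diagonal is [2, 2, 2, 2]. Diagonalising L (or applying a numerical eigensolver to the 4x4 matrix) gives the spectrum above. The single zero eigenvalue shows the graph is connected. The eigenvalues sum to 8, which equals trace(L) = 2|E|. There is one zero in the spectrum, matching the 1 component.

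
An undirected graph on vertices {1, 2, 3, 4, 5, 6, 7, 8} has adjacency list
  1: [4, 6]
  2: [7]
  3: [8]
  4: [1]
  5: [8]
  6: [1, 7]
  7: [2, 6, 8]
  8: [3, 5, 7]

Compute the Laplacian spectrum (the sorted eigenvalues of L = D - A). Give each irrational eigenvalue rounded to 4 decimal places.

Reading degrees in the order [1, 2, 3, 4, 5, 6, 7, 8] gives [2, 1, 1, 1, 1, 2, 3, 3]; set D = diag(2, 1, 1, 1, 1, 2, 3, 3) and form L = D - A. Diagonalising L (or applying a numerical eigensolver to the 8x8 matrix) gives the spectrum above. The single zero eigenvalue shows the graph is connected. The largest eigenvalue, 4.6412, is at most the vertex count 8.

[0, 0.2243, 0.5858, 1, 1.4108, 2.7237, 3.4142, 4.6412]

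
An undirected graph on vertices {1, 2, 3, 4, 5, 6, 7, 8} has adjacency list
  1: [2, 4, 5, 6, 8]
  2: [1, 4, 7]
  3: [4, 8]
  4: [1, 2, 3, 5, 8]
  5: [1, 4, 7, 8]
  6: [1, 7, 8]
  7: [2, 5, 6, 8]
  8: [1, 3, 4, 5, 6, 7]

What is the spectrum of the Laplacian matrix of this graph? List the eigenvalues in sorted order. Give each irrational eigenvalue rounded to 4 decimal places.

[0, 1.7927, 2.7135, 3.4859, 4.1601, 6.1877, 6.3952, 7.2650]

Reading degrees in the order [1, 2, 3, 4, 5, 6, 7, 8] gives [5, 3, 2, 5, 4, 3, 4, 6]; set D = diag(5, 3, 2, 5, 4, 3, 4, 6) and form L = D - A. Since every row of L sums to 0, the all-ones vector is in the kernel and 0 is an eigenvalue. The eigenvalues sum to 32, which equals trace(L) = 2|E|.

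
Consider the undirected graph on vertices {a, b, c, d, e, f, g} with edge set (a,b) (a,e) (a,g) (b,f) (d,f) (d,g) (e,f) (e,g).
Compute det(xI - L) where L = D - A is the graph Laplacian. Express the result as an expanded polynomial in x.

Each diagonal entry of L is the vertex degree and each off-diagonal entry is -1 where an edge is present, 0 otherwise; in the order [a, b, c, d, e, f, g] the diagonal is [3, 2, 0, 2, 3, 3, 3]. L has integer entries, so p(x) = det(xI - L) has integer coefficients. Expanding the determinant yields x^7 - 16x^6 + 98x^5 - 286x^4 + 397x^3 - 210x^2. The coefficient of x^6 equals -trace(L) = -16, matching the sum of degrees. The eigenvalues sum to 16, which equals trace(L) = 2|E|.

x^7 - 16x^6 + 98x^5 - 286x^4 + 397x^3 - 210x^2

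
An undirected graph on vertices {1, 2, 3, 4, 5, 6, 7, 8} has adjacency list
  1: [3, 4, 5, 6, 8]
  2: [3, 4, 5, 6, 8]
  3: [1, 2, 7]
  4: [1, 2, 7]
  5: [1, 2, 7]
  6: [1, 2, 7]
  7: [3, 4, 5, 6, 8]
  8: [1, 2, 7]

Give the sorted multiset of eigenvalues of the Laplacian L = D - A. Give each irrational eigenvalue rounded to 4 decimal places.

Reading degrees in the order [1, 2, 3, 4, 5, 6, 7, 8] gives [5, 5, 3, 3, 3, 3, 5, 3]; set D = diag(5, 5, 3, 3, 3, 3, 5, 3) and form L = D - A. Diagonalising L (or applying a numerical eigensolver to the 8x8 matrix) gives the spectrum above. By the matrix-tree theorem the graph has (1/8) * product of the nonzero eigenvalues = 2025 spanning trees. There is one zero in the spectrum, matching the 1 component.

[0, 3, 3, 3, 3, 5, 5, 8]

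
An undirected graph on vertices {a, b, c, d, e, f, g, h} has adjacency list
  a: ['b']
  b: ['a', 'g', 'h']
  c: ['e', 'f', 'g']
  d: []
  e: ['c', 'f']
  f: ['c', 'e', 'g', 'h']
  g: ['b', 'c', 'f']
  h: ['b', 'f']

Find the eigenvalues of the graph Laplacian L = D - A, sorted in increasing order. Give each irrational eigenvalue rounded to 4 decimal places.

[0, 0, 0.6239, 1.5858, 2.4048, 3.5952, 4.4142, 5.3761]

Each diagonal entry of L is the vertex degree and each off-diagonal entry is -1 where an edge is present, 0 otherwise; in the order [a, b, c, d, e, f, g, h] the diagonal is [1, 3, 3, 0, 2, 4, 3, 2]. Diagonalising L (or applying a numerical eigensolver to the 8x8 matrix) gives the spectrum above. The 2 zero eigenvalues correspond to the 2 connected components. The eigenvalues sum to 18, which equals trace(L) = 2|E|.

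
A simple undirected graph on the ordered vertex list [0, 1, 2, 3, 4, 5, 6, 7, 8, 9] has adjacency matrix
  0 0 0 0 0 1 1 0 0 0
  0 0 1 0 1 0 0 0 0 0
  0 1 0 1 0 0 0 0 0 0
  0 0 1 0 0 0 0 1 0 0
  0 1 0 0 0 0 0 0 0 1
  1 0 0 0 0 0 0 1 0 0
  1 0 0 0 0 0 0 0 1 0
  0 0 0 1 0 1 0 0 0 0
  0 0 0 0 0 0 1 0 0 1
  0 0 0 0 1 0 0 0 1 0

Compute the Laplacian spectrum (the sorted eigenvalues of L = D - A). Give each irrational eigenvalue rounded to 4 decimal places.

[0, 0.3820, 0.3820, 1.3820, 1.3820, 2.6180, 2.6180, 3.6180, 3.6180, 4]

Each diagonal entry of L is the vertex degree and each off-diagonal entry is -1 where an edge is present, 0 otherwise; in the order [0, 1, 2, 3, 4, 5, 6, 7, 8, 9] the diagonal is [2, 2, 2, 2, 2, 2, 2, 2, 2, 2]. L is symmetric positive semidefinite, so every eigenvalue is real and nonnegative. The single zero eigenvalue shows the graph is connected.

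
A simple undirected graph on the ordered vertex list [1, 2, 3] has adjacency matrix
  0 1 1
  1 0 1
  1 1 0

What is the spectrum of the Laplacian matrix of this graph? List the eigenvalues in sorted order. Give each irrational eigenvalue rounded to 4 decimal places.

Reading degrees in the order [1, 2, 3] gives [2, 2, 2]; set D = diag(2, 2, 2) and form L = D - A. Diagonalising L (or applying a numerical eigensolver to the 3x3 matrix) gives the spectrum above.

[0, 3, 3]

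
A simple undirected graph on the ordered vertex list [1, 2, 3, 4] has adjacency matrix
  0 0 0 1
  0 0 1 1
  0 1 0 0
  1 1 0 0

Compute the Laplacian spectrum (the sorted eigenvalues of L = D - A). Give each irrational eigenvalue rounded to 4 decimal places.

[0, 0.5858, 2, 3.4142]

With the vertex order [1, 2, 3, 4], the degrees are [1, 2, 1, 2], giving D = diag(1, 2, 1, 2) and L = D - A. Diagonalising L (or applying a numerical eigensolver to the 4x4 matrix) gives the spectrum above. The eigenvalues sum to 6, which equals trace(L) = 2|E|.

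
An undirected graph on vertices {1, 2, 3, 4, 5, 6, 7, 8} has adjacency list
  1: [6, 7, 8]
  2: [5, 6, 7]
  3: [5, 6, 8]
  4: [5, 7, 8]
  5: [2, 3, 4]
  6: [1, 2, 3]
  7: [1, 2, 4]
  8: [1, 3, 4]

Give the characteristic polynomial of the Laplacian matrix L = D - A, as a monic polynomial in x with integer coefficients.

x^8 - 24x^7 + 240x^6 - 1296x^5 + 4080x^4 - 7488x^3 + 7424x^2 - 3072x

With the vertex order [1, 2, 3, 4, 5, 6, 7, 8], the degrees are [3, 3, 3, 3, 3, 3, 3, 3], giving D = diag(3, 3, 3, 3, 3, 3, 3, 3) and L = D - A. Computing det(xI - L) by cofactor expansion (or equivalently via sum-over-permutations) gives x^8 - 24x^7 + 240x^6 - 1296x^5 + 4080x^4 - 7488x^3 + 7424x^2 - 3072x. The coefficient of x^7 equals -trace(L) = -24, matching the sum of degrees.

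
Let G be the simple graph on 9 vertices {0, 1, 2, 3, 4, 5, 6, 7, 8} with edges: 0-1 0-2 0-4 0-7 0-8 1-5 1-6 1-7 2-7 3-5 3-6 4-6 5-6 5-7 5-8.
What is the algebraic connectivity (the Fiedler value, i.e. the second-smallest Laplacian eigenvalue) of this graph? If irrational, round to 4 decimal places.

With the vertex order [0, 1, 2, 3, 4, 5, 6, 7, 8], the degrees are [5, 4, 2, 2, 2, 5, 4, 4, 2], giving D = diag(5, 4, 2, 2, 2, 5, 4, 4, 2) and L = D - A. The sorted Laplacian eigenvalues are [0, 1.2300, 1.7291, 1.8436, 2.8354, 4.4331, 5.1502, 6.0459, 6.7327]; the algebraic connectivity is the second entry, 1.2300.

1.2300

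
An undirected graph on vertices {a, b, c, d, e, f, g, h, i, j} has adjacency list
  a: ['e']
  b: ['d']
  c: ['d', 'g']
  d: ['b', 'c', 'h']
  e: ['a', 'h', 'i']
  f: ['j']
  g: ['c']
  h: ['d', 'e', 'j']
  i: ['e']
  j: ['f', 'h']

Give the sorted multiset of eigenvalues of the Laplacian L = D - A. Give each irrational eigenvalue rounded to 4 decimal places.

[0, 0.2076, 0.3326, 0.6394, 1, 1.7049, 2.2883, 3.0761, 3.8552, 4.8958]

Reading degrees in the order [a, b, c, d, e, f, g, h, i, j] gives [1, 1, 2, 3, 3, 1, 1, 3, 1, 2]; set D = diag(1, 1, 2, 3, 3, 1, 1, 3, 1, 2) and form L = D - A. Since every row of L sums to 0, the all-ones vector is in the kernel and 0 is an eigenvalue. The single zero eigenvalue shows the graph is connected. The eigenvalues sum to 18, which equals trace(L) = 2|E|. There is one zero in the spectrum, matching the 1 component.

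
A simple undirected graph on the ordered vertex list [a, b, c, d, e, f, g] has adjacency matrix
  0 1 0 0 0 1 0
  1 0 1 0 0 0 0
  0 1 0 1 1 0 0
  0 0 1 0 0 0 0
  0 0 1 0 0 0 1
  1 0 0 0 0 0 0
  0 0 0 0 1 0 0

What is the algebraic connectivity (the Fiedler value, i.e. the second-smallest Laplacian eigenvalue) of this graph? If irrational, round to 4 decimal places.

0.2603

Reading degrees in the order [a, b, c, d, e, f, g] gives [2, 2, 3, 1, 2, 1, 1]; set D = diag(2, 2, 3, 1, 2, 1, 1) and form L = D - A. Computing the eigenvalues of L and sorting gives [0, 0.2603, 0.6262, 1.4055, 2.2742, 3.0996, 4.3342]. The Fiedler value lambda_2 = 0.2603 is strictly positive, so the graph is connected.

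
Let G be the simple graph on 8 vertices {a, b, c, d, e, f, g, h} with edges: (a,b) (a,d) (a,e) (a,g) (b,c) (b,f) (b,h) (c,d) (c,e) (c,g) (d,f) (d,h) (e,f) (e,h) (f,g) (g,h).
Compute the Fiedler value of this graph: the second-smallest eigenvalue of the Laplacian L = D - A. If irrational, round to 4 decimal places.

4

Reading degrees in the order [a, b, c, d, e, f, g, h] gives [4, 4, 4, 4, 4, 4, 4, 4]; set D = diag(4, 4, 4, 4, 4, 4, 4, 4) and form L = D - A. Computing the eigenvalues of L and sorting gives [0, 4, 4, 4, 4, 4, 4, 8]. The Fiedler value lambda_2 = 4 is strictly positive, so the graph is connected. By the matrix-tree theorem the graph has (1/8) * product of the nonzero eigenvalues = 4096 spanning trees.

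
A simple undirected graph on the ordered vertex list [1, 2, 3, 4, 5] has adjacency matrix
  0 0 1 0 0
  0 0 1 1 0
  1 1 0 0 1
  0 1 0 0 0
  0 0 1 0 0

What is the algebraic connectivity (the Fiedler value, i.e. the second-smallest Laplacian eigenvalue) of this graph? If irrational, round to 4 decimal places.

With the vertex order [1, 2, 3, 4, 5], the degrees are [1, 2, 3, 1, 1], giving D = diag(1, 2, 3, 1, 1) and L = D - A. The smallest Laplacian eigenvalue is always 0. The next one, lambda_2 = 0.5188, measures how hard the graph is to disconnect: larger values mean better connectivity.

0.5188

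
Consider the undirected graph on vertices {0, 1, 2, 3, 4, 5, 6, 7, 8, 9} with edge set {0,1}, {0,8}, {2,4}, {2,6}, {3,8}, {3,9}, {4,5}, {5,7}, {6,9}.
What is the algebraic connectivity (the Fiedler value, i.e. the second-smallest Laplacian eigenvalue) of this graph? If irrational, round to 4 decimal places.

With the vertex order [0, 1, 2, 3, 4, 5, 6, 7, 8, 9], the degrees are [2, 1, 2, 2, 2, 2, 2, 1, 2, 2], giving D = diag(2, 1, 2, 2, 2, 2, 2, 1, 2, 2) and L = D - A. Computing the eigenvalues of L and sorting gives [0, 0.0979, 0.3820, 0.8244, 1.3820, 2, 2.6180, 3.1756, 3.6180, 3.9021]. The Fiedler value lambda_2 = 0.0979 is strictly positive, so the graph is connected. The eigenvalues sum to 18, which equals trace(L) = 2|E|. By the matrix-tree theorem the graph has (1/10) * product of the nonzero eigenvalues = 1 spanning tree.

0.0979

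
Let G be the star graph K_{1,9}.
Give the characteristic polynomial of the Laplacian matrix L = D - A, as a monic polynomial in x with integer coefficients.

The graph has 10 vertices and degree multiset [9, 1, 1, 1, 1, 1, 1, 1, 1, 1]; D is the diagonal matrix of degrees and L = D - A. L has integer entries, so p(x) = det(xI - L) has integer coefficients. Expanding the determinant yields x^10 - 18x^9 + 108x^8 - 336x^7 + 630x^6 - 756x^5 + 588x^4 - 288x^3 + 81x^2 - 10x. Since p(0) = det(-L) = 0, x divides p(x). There is one zero in the spectrum, matching the 1 component.

x^10 - 18x^9 + 108x^8 - 336x^7 + 630x^6 - 756x^5 + 588x^4 - 288x^3 + 81x^2 - 10x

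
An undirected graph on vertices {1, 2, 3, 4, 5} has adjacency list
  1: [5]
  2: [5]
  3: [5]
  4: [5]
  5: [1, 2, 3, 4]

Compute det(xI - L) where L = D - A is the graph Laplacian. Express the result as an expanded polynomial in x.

Reading degrees in the order [1, 2, 3, 4, 5] gives [1, 1, 1, 1, 4]; set D = diag(1, 1, 1, 1, 4) and form L = D - A. Computing det(xI - L) by cofactor expansion (or equivalently via sum-over-permutations) gives x^5 - 8x^4 + 18x^3 - 16x^2 + 5x. The constant term is 0 because L is singular (the all-ones vector lies in its kernel).

x^5 - 8x^4 + 18x^3 - 16x^2 + 5x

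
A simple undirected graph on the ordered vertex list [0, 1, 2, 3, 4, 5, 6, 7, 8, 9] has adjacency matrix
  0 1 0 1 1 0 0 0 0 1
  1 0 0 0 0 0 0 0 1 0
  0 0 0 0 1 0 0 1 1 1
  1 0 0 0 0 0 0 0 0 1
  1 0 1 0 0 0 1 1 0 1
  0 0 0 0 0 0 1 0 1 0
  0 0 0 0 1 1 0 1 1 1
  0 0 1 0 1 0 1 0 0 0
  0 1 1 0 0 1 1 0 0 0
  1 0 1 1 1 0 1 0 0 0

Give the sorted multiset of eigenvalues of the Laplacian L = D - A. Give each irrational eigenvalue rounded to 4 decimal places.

[0, 1.1816, 1.5432, 1.9473, 3.8056, 3.8331, 4.8486, 5.4287, 6.2964, 7.1155]

With the vertex order [0, 1, 2, 3, 4, 5, 6, 7, 8, 9], the degrees are [4, 2, 4, 2, 5, 2, 5, 3, 4, 5], giving D = diag(4, 2, 4, 2, 5, 2, 5, 3, 4, 5) and L = D - A. The multiplicity of 0 as a Laplacian eigenvalue equals the number of connected components. The eigenvalues sum to 36, which equals trace(L) = 2|E|.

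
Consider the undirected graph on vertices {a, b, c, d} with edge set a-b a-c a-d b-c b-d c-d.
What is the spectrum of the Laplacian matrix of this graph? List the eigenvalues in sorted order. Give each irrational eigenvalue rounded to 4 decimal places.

With the vertex order [a, b, c, d], the degrees are [3, 3, 3, 3], giving D = diag(3, 3, 3, 3) and L = D - A. The multiplicity of 0 as a Laplacian eigenvalue equals the number of connected components. The largest eigenvalue, 4, is at most the vertex count 4.

[0, 4, 4, 4]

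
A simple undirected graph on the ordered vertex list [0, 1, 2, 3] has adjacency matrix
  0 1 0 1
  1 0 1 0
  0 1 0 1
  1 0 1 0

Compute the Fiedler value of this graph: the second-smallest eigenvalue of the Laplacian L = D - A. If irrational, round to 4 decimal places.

Reading degrees in the order [0, 1, 2, 3] gives [2, 2, 2, 2]; set D = diag(2, 2, 2, 2) and form L = D - A. Computing the eigenvalues of L and sorting gives [0, 2, 2, 4]. The Fiedler value lambda_2 = 2 is strictly positive, so the graph is connected.

2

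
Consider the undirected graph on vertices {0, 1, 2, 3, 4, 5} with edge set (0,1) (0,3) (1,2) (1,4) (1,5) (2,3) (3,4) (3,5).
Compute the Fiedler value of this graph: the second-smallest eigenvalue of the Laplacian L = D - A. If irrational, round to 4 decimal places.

2

Each diagonal entry of L is the vertex degree and each off-diagonal entry is -1 where an edge is present, 0 otherwise; in the order [0, 1, 2, 3, 4, 5] the diagonal is [2, 4, 2, 4, 2, 2]. The sorted Laplacian eigenvalues are [0, 2, 2, 2, 4, 6]; the algebraic connectivity is the second entry, 2.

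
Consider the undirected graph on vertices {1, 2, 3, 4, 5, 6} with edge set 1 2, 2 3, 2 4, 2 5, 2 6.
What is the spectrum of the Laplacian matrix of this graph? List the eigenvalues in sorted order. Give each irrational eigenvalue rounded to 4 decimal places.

[0, 1, 1, 1, 1, 6]

Reading degrees in the order [1, 2, 3, 4, 5, 6] gives [1, 5, 1, 1, 1, 1]; set D = diag(1, 5, 1, 1, 1, 1) and form L = D - A. Diagonalising L (or applying a numerical eigensolver to the 6x6 matrix) gives the spectrum above. The single zero eigenvalue shows the graph is connected. The largest eigenvalue, 6, is at most the vertex count 6.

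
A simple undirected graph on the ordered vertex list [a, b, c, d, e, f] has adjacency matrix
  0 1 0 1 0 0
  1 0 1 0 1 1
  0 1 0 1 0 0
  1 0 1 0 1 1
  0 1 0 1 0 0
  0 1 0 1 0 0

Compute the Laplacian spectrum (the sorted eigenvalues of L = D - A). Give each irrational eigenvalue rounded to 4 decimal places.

With the vertex order [a, b, c, d, e, f], the degrees are [2, 4, 2, 4, 2, 2], giving D = diag(2, 4, 2, 4, 2, 2) and L = D - A. Diagonalising L (or applying a numerical eigensolver to the 6x6 matrix) gives the spectrum above. The single zero eigenvalue shows the graph is connected. There is one zero in the spectrum, matching the 1 component.

[0, 2, 2, 2, 4, 6]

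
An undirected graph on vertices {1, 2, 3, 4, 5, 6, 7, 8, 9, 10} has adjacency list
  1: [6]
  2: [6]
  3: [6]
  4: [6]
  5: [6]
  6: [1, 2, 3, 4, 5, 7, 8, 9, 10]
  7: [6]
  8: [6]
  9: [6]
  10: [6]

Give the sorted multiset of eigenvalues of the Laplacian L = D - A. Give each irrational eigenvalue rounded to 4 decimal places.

Each diagonal entry of L is the vertex degree and each off-diagonal entry is -1 where an edge is present, 0 otherwise; in the order [1, 2, 3, 4, 5, 6, 7, 8, 9, 10] the diagonal is [1, 1, 1, 1, 1, 9, 1, 1, 1, 1]. Since every row of L sums to 0, the all-ones vector is in the kernel and 0 is an eigenvalue. The single zero eigenvalue shows the graph is connected. The eigenvalues sum to 18, which equals trace(L) = 2|E|.

[0, 1, 1, 1, 1, 1, 1, 1, 1, 10]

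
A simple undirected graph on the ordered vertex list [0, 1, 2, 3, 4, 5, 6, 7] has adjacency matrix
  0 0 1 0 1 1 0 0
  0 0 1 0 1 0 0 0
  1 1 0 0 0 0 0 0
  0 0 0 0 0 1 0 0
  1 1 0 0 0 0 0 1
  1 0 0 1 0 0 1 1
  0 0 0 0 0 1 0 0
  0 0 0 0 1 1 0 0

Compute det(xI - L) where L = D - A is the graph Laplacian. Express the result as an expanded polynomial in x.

x^8 - 18x^7 + 129x^6 - 474x^5 + 957x^4 - 1052x^3 + 577x^2 - 120x

With the vertex order [0, 1, 2, 3, 4, 5, 6, 7], the degrees are [3, 2, 2, 1, 3, 4, 1, 2], giving D = diag(3, 2, 2, 1, 3, 4, 1, 2) and L = D - A. L has integer entries, so p(x) = det(xI - L) has integer coefficients. Expanding the determinant yields x^8 - 18x^7 + 129x^6 - 474x^5 + 957x^4 - 1052x^3 + 577x^2 - 120x. The coefficient of x^7 equals -trace(L) = -18, matching the sum of degrees. The eigenvalues sum to 18, which equals trace(L) = 2|E|.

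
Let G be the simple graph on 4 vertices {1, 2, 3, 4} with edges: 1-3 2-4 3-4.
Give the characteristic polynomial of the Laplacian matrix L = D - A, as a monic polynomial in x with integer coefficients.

Reading degrees in the order [1, 2, 3, 4] gives [1, 1, 2, 2]; set D = diag(1, 1, 2, 2) and form L = D - A. L has integer entries, so p(x) = det(xI - L) has integer coefficients. Expanding the determinant yields x^4 - 6x^3 + 10x^2 - 4x. The constant term is 0 because L is singular (the all-ones vector lies in its kernel). The largest eigenvalue, 3.4142, is at most the vertex count 4. By the matrix-tree theorem the graph has (1/4) * product of the nonzero eigenvalues = 1 spanning tree.

x^4 - 6x^3 + 10x^2 - 4x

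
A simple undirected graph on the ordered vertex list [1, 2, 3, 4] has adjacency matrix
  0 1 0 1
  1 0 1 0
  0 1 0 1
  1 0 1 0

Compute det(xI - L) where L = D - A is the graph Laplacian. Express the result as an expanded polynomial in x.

Each diagonal entry of L is the vertex degree and each off-diagonal entry is -1 where an edge is present, 0 otherwise; in the order [1, 2, 3, 4] the diagonal is [2, 2, 2, 2]. The eigenvalues of L are [0, 2, 2, 4]; the characteristic polynomial is the product of (x - lambda_i), which multiplies out to x^4 - 8x^3 + 20x^2 - 16x. Since p(0) = det(-L) = 0, x divides p(x). By the matrix-tree theorem the graph has (1/4) * product of the nonzero eigenvalues = 4 spanning trees. There is one zero in the spectrum, matching the 1 component.

x^4 - 8x^3 + 20x^2 - 16x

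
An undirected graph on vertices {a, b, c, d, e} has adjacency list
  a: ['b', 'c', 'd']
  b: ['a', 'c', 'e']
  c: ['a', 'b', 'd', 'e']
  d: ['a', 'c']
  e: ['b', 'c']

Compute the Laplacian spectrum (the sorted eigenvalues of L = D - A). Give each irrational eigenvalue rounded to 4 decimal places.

Each diagonal entry of L is the vertex degree and each off-diagonal entry is -1 where an edge is present, 0 otherwise; in the order [a, b, c, d, e] the diagonal is [3, 3, 4, 2, 2]. The multiplicity of 0 as a Laplacian eigenvalue equals the number of connected components. By the matrix-tree theorem the graph has (1/5) * product of the nonzero eigenvalues = 21 spanning trees.

[0, 1.5858, 3, 4.4142, 5]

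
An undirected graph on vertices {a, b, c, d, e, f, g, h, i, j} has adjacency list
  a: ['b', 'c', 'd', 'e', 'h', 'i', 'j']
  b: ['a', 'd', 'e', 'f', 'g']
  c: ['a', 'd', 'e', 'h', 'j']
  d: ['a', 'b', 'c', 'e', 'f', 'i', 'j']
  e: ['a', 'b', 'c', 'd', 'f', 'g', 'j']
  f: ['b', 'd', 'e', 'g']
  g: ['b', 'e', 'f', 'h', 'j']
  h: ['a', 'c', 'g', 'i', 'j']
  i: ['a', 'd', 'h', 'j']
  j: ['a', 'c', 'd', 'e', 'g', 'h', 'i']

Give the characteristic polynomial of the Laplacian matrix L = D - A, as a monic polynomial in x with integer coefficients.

Reading degrees in the order [a, b, c, d, e, f, g, h, i, j] gives [7, 5, 5, 7, 7, 4, 5, 5, 4, 7]; set D = diag(7, 5, 5, 7, 7, 4, 5, 5, 4, 7) and form L = D - A. Computing det(xI - L) by cofactor expansion (or equivalently via sum-over-permutations) gives x^10 - 56x^9 + 1376x^8 - 19454x^7 + 174234x^6 - 1024010x^5 + 3944248x^4 - 9586208x^3 + 13314106x^2 - 8030680x. The constant term is 0 because L is singular (the all-ones vector lies in its kernel). The largest eigenvalue, 8.6029, is at most the vertex count 10.

x^10 - 56x^9 + 1376x^8 - 19454x^7 + 174234x^6 - 1024010x^5 + 3944248x^4 - 9586208x^3 + 13314106x^2 - 8030680x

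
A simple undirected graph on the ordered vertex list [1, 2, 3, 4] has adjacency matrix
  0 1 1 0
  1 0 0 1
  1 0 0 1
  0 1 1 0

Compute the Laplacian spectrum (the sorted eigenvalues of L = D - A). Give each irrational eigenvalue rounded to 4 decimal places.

[0, 2, 2, 4]

With the vertex order [1, 2, 3, 4], the degrees are [2, 2, 2, 2], giving D = diag(2, 2, 2, 2) and L = D - A. L is symmetric positive semidefinite, so every eigenvalue is real and nonnegative. The single zero eigenvalue shows the graph is connected. By the matrix-tree theorem the graph has (1/4) * product of the nonzero eigenvalues = 4 spanning trees. The eigenvalues sum to 8, which equals trace(L) = 2|E|.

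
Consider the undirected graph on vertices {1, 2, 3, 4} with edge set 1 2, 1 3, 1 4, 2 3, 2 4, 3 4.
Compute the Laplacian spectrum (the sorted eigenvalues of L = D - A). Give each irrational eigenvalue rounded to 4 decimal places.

With the vertex order [1, 2, 3, 4], the degrees are [3, 3, 3, 3], giving D = diag(3, 3, 3, 3) and L = D - A. The multiplicity of 0 as a Laplacian eigenvalue equals the number of connected components. The single zero eigenvalue shows the graph is connected.

[0, 4, 4, 4]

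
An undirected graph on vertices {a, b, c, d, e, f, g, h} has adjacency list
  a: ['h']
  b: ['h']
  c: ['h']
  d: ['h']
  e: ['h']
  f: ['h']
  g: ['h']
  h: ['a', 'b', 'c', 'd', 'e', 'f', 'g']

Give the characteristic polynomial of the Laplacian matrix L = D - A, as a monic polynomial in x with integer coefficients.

Each diagonal entry of L is the vertex degree and each off-diagonal entry is -1 where an edge is present, 0 otherwise; in the order [a, b, c, d, e, f, g, h] the diagonal is [1, 1, 1, 1, 1, 1, 1, 7]. Computing det(xI - L) by cofactor expansion (or equivalently via sum-over-permutations) gives x^8 - 14x^7 + 63x^6 - 140x^5 + 175x^4 - 126x^3 + 49x^2 - 8x. Since p(0) = det(-L) = 0, x divides p(x).

x^8 - 14x^7 + 63x^6 - 140x^5 + 175x^4 - 126x^3 + 49x^2 - 8x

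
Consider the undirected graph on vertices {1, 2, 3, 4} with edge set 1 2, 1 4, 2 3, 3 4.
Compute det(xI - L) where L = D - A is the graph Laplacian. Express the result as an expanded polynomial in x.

x^4 - 8x^3 + 20x^2 - 16x

Reading degrees in the order [1, 2, 3, 4] gives [2, 2, 2, 2]; set D = diag(2, 2, 2, 2) and form L = D - A. The eigenvalues of L are [0, 2, 2, 4]; the characteristic polynomial is the product of (x - lambda_i), which multiplies out to x^4 - 8x^3 + 20x^2 - 16x. The constant term is 0 because L is singular (the all-ones vector lies in its kernel). By the matrix-tree theorem the graph has (1/4) * product of the nonzero eigenvalues = 4 spanning trees.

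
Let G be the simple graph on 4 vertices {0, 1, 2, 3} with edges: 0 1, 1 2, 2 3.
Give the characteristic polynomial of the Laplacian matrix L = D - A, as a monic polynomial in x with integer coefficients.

With the vertex order [0, 1, 2, 3], the degrees are [1, 2, 2, 1], giving D = diag(1, 2, 2, 1) and L = D - A. Computing det(xI - L) by cofactor expansion (or equivalently via sum-over-permutations) gives x^4 - 6x^3 + 10x^2 - 4x. The constant term is 0 because L is singular (the all-ones vector lies in its kernel). The eigenvalues sum to 6, which equals trace(L) = 2|E|. By the matrix-tree theorem the graph has (1/4) * product of the nonzero eigenvalues = 1 spanning tree.

x^4 - 6x^3 + 10x^2 - 4x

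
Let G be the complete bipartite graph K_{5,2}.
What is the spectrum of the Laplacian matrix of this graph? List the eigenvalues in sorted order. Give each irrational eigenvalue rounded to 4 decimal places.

[0, 2, 2, 2, 2, 5, 7]

The graph has 7 vertices and degree multiset [5, 5, 2, 2, 2, 2, 2]; D is the diagonal matrix of degrees and L = D - A. L is symmetric positive semidefinite, so every eigenvalue is real and nonnegative. There is one zero in the spectrum, matching the 1 component. The largest eigenvalue, 7, is at most the vertex count 7.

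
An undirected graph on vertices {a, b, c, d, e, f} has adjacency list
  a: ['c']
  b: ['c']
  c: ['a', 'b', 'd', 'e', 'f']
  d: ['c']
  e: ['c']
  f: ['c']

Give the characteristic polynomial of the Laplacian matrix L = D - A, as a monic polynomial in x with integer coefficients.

x^6 - 10x^5 + 30x^4 - 40x^3 + 25x^2 - 6x

With the vertex order [a, b, c, d, e, f], the degrees are [1, 1, 5, 1, 1, 1], giving D = diag(1, 1, 5, 1, 1, 1) and L = D - A. L has integer entries, so p(x) = det(xI - L) has integer coefficients. Expanding the determinant yields x^6 - 10x^5 + 30x^4 - 40x^3 + 25x^2 - 6x. Since p(0) = det(-L) = 0, x divides p(x). By the matrix-tree theorem the graph has (1/6) * product of the nonzero eigenvalues = 1 spanning tree.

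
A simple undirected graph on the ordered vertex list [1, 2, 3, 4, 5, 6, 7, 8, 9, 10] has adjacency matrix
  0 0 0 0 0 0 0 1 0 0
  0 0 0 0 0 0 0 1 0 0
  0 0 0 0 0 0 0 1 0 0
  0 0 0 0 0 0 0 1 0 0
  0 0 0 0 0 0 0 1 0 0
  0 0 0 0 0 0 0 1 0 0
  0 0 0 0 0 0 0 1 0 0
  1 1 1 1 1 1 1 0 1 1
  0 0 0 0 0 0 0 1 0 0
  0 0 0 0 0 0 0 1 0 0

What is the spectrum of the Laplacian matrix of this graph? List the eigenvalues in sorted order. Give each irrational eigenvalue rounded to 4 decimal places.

Reading degrees in the order [1, 2, 3, 4, 5, 6, 7, 8, 9, 10] gives [1, 1, 1, 1, 1, 1, 1, 9, 1, 1]; set D = diag(1, 1, 1, 1, 1, 1, 1, 9, 1, 1) and form L = D - A. Diagonalising L (or applying a numerical eigensolver to the 10x10 matrix) gives the spectrum above. The single zero eigenvalue shows the graph is connected. The largest eigenvalue, 10, is at most the vertex count 10.

[0, 1, 1, 1, 1, 1, 1, 1, 1, 10]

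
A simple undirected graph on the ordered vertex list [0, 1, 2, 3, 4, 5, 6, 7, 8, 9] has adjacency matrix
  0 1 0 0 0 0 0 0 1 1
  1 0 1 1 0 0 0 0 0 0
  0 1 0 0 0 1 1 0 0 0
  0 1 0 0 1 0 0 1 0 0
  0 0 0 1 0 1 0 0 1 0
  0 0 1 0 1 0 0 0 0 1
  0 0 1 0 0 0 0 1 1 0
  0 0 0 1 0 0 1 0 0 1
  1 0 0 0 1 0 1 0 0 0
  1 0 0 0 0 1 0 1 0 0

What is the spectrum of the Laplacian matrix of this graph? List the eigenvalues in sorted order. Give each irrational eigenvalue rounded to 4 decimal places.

Reading degrees in the order [0, 1, 2, 3, 4, 5, 6, 7, 8, 9] gives [3, 3, 3, 3, 3, 3, 3, 3, 3, 3]; set D = diag(3, 3, 3, 3, 3, 3, 3, 3, 3, 3) and form L = D - A. L is symmetric positive semidefinite, so every eigenvalue is real and nonnegative. The single zero eigenvalue shows the graph is connected. There is one zero in the spectrum, matching the 1 component. The largest eigenvalue, 5, is at most the vertex count 10.

[0, 2, 2, 2, 2, 2, 5, 5, 5, 5]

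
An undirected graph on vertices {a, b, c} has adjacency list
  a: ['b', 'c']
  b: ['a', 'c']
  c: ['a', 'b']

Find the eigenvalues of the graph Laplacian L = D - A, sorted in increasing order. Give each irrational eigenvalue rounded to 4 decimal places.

Each diagonal entry of L is the vertex degree and each off-diagonal entry is -1 where an edge is present, 0 otherwise; in the order [a, b, c] the diagonal is [2, 2, 2]. The multiplicity of 0 as a Laplacian eigenvalue equals the number of connected components. The single zero eigenvalue shows the graph is connected. By the matrix-tree theorem the graph has (1/3) * product of the nonzero eigenvalues = 3 spanning trees.

[0, 3, 3]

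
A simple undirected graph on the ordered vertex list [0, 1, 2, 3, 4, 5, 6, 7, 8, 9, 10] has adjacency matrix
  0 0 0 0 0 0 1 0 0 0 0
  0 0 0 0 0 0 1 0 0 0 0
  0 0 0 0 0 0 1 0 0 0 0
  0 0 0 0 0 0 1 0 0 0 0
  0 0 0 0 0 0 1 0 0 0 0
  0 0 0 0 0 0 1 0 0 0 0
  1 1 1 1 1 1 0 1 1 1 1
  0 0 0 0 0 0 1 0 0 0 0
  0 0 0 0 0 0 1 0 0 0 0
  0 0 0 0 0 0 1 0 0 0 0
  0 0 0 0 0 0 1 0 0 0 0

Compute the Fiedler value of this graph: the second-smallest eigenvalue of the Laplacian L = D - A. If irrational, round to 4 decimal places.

1

Reading degrees in the order [0, 1, 2, 3, 4, 5, 6, 7, 8, 9, 10] gives [1, 1, 1, 1, 1, 1, 10, 1, 1, 1, 1]; set D = diag(1, 1, 1, 1, 1, 1, 10, 1, 1, 1, 1) and form L = D - A. Computing the eigenvalues of L and sorting gives [0, 1, 1, 1, 1, 1, 1, 1, 1, 1, 11]. The Fiedler value lambda_2 = 1 is strictly positive, so the graph is connected. The eigenvalues sum to 20, which equals trace(L) = 2|E|.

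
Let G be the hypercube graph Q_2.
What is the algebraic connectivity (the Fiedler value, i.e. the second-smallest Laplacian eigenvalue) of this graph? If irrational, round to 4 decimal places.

2

The graph has 4 vertices and degree multiset [2, 2, 2, 2]; D is the diagonal matrix of degrees and L = D - A. The sorted Laplacian eigenvalues are [0, 2, 2, 4]; the algebraic connectivity is the second entry, 2. The largest eigenvalue, 4, is at most the vertex count 4.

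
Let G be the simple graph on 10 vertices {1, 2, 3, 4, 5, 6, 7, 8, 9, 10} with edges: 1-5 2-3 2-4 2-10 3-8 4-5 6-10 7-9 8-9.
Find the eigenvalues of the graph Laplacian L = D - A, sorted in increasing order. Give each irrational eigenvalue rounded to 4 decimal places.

[0, 0.1479, 0.2814, 0.7873, 1.2931, 2, 2.4631, 3.0926, 3.4687, 4.4659]

Reading degrees in the order [1, 2, 3, 4, 5, 6, 7, 8, 9, 10] gives [1, 3, 2, 2, 2, 1, 1, 2, 2, 2]; set D = diag(1, 3, 2, 2, 2, 1, 1, 2, 2, 2) and form L = D - A. Diagonalising L (or applying a numerical eigensolver to the 10x10 matrix) gives the spectrum above. The single zero eigenvalue shows the graph is connected. The eigenvalues sum to 18, which equals trace(L) = 2|E|.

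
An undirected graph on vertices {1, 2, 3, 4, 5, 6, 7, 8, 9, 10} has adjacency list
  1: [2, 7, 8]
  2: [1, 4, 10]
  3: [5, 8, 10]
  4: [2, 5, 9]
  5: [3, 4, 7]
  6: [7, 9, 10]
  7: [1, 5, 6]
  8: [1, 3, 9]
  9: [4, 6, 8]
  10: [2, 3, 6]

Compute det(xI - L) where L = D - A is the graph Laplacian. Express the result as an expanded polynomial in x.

Each diagonal entry of L is the vertex degree and each off-diagonal entry is -1 where an edge is present, 0 otherwise; in the order [1, 2, 3, 4, 5, 6, 7, 8, 9, 10] the diagonal is [3, 3, 3, 3, 3, 3, 3, 3, 3, 3]. The eigenvalues of L are [0, 2, 2, 2, 2, 2, 5, 5, 5, 5]; the characteristic polynomial is the product of (x - lambda_i), which multiplies out to x^10 - 30x^9 + 390x^8 - 2880x^7 + 13305x^6 - 39882x^5 + 77640x^4 - 94800x^3 + 66000x^2 - 20000x. The constant term is 0 because L is singular (the all-ones vector lies in its kernel). By the matrix-tree theorem the graph has (1/10) * product of the nonzero eigenvalues = 2000 spanning trees. The eigenvalues sum to 30, which equals trace(L) = 2|E|.

x^10 - 30x^9 + 390x^8 - 2880x^7 + 13305x^6 - 39882x^5 + 77640x^4 - 94800x^3 + 66000x^2 - 20000x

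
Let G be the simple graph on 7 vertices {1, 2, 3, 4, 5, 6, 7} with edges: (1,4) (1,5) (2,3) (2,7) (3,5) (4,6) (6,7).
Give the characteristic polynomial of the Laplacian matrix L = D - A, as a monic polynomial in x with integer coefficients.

x^7 - 14x^6 + 77x^5 - 210x^4 + 294x^3 - 196x^2 + 49x

Each diagonal entry of L is the vertex degree and each off-diagonal entry is -1 where an edge is present, 0 otherwise; in the order [1, 2, 3, 4, 5, 6, 7] the diagonal is [2, 2, 2, 2, 2, 2, 2]. L has integer entries, so p(x) = det(xI - L) has integer coefficients. Expanding the determinant yields x^7 - 14x^6 + 77x^5 - 210x^4 + 294x^3 - 196x^2 + 49x. The constant term is 0 because L is singular (the all-ones vector lies in its kernel). The largest eigenvalue, 3.8019, is at most the vertex count 7. There is one zero in the spectrum, matching the 1 component.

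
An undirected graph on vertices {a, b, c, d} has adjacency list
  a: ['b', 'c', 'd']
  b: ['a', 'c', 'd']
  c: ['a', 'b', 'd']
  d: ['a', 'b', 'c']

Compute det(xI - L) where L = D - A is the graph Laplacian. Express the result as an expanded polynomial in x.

Reading degrees in the order [a, b, c, d] gives [3, 3, 3, 3]; set D = diag(3, 3, 3, 3) and form L = D - A. The eigenvalues of L are [0, 4, 4, 4]; the characteristic polynomial is the product of (x - lambda_i), which multiplies out to x^4 - 12x^3 + 48x^2 - 64x. The constant term is 0 because L is singular (the all-ones vector lies in its kernel). By the matrix-tree theorem the graph has (1/4) * product of the nonzero eigenvalues = 16 spanning trees.

x^4 - 12x^3 + 48x^2 - 64x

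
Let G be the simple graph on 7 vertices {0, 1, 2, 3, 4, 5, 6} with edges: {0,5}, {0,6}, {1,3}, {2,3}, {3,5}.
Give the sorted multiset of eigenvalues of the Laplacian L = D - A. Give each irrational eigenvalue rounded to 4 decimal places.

With the vertex order [0, 1, 2, 3, 4, 5, 6], the degrees are [2, 1, 1, 3, 0, 2, 1], giving D = diag(2, 1, 1, 3, 0, 2, 1) and L = D - A. Diagonalising L (or applying a numerical eigensolver to the 7x7 matrix) gives the spectrum above. The 2 zero eigenvalues correspond to the 2 connected components. The eigenvalues sum to 10, which equals trace(L) = 2|E|. There are 2 zeros in the spectrum, matching the 2 components.

[0, 0, 0.3249, 1, 1.4608, 3, 4.2143]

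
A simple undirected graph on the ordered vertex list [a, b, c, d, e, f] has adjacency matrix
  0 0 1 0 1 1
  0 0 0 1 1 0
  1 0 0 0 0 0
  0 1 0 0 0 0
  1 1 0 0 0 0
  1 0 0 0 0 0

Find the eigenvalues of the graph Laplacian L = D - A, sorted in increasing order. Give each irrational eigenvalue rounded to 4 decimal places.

[0, 0.3249, 1, 1.4608, 3, 4.2143]

Reading degrees in the order [a, b, c, d, e, f] gives [3, 2, 1, 1, 2, 1]; set D = diag(3, 2, 1, 1, 2, 1) and form L = D - A. The multiplicity of 0 as a Laplacian eigenvalue equals the number of connected components. The largest eigenvalue, 4.2143, is at most the vertex count 6.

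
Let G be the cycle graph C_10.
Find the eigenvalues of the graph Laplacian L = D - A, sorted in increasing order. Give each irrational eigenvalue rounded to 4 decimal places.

[0, 0.3820, 0.3820, 1.3820, 1.3820, 2.6180, 2.6180, 3.6180, 3.6180, 4]

The graph has 10 vertices and degree multiset [2, 2, 2, 2, 2, 2, 2, 2, 2, 2]; D is the diagonal matrix of degrees and L = D - A. Diagonalising L (or applying a numerical eigensolver to the 10x10 matrix) gives the spectrum above. The single zero eigenvalue shows the graph is connected. By the matrix-tree theorem the graph has (1/10) * product of the nonzero eigenvalues = 10 spanning trees. The eigenvalues sum to 20, which equals trace(L) = 2|E|.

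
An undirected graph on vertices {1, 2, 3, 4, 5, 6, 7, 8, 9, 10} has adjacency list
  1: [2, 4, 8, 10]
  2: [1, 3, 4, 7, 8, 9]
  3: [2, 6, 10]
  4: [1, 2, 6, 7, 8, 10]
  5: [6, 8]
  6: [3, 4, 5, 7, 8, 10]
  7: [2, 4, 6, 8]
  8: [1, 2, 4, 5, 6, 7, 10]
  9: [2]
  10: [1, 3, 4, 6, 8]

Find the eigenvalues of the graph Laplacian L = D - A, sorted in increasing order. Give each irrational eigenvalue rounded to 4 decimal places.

With the vertex order [1, 2, 3, 4, 5, 6, 7, 8, 9, 10], the degrees are [4, 6, 3, 6, 2, 6, 4, 7, 1, 5], giving D = diag(4, 6, 3, 6, 2, 6, 4, 7, 1, 5) and L = D - A. Diagonalising L (or applying a numerical eigensolver to the 10x10 matrix) gives the spectrum above.

[0, 0.9057, 1.9297, 2.8678, 3.6603, 5.0840, 6.6479, 6.9781, 7.5946, 8.3319]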